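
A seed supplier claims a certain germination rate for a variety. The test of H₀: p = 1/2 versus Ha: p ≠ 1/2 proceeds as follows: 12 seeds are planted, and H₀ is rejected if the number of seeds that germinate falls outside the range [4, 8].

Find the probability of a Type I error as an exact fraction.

α = P(S ≤ 3 or S ≥ 9 | p = 1/2), S ~ Binomial(12, 1/2).
The two tails are symmetric, so α = 2·(1 + 12 + 66 + 220)/2^12 = 598/4096 = 299/2048.

299/2048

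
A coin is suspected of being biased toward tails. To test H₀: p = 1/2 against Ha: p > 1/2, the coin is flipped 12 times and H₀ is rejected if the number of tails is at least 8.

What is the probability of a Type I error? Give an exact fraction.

397/2048

Under H₀, K ~ Binomial(12, 1/2), and α = P(K ≥ 8).
That's C(12,8) + C(12,9) + C(12,10) + C(12,11) + C(12,12) over 2^12, i.e. (495 + 220 + 66 + 12 + 1)/4096 = 794/4096 = 397/2048.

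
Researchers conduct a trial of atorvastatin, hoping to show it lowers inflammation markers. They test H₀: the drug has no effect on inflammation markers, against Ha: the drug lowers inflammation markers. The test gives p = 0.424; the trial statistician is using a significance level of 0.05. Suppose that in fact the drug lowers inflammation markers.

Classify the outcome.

Type II error

Since p = 0.424 ≥ α = 0.05, H₀ is not rejected.
H₀ is false (actually the drug lowers inflammation markers).
Failing to reject a false H₀ is a Type II error.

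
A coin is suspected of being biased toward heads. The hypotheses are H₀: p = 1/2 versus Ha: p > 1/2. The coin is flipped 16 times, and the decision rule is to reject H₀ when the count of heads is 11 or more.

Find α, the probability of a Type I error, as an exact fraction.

6885/65536

α = P(reject H₀ | H₀ true) = P(S ≥ 11 | p = 1/2), with S ~ Binomial(16, 1/2).
Summing the upper tail: (4368 + 1820 + 560 + 120 + 16 + 1) / 2^16 = 6885/65536.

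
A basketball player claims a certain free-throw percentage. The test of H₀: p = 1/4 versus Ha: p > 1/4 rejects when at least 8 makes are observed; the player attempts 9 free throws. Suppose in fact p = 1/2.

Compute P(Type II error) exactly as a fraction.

251/256

β = P(fail to reject H₀ | Ha true) = P(S ≤ 7 | p = 1/2), S ~ Binomial(9, 1/2).
Equivalently, β = 1 − P(S ≥ 8) = 251/256.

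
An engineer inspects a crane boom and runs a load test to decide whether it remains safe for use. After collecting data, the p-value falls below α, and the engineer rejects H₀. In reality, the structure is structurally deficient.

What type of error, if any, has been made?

Neither — the decision is correct.

The conventional null hypothesis here is that the structure meets the required load capacity (safe).
The test rejected a false H₀ — the decision matches the true state.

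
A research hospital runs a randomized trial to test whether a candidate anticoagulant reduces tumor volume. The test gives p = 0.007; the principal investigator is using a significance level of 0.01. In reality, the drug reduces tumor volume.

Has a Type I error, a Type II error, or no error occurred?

The conventional null hypothesis is that the drug has no effect on tumor volume.
Since p = 0.007 < α = 0.01, H₀ is rejected.
H₀ is false (actually the drug reduces tumor volume).
The decision matches the true state — no error.

Neither — the decision is correct.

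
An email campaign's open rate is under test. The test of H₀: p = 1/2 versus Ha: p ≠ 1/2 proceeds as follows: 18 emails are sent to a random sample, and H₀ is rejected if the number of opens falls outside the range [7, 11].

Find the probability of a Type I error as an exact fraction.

7795/32768

Under H₀, Y ~ Binomial(18, 1/2); α is the probability of landing in either tail, P(Y ≤ 6) + P(Y ≥ 12).
Each tail has probability (1 + 18 + 153 + 816 + 3060 + 8568 + 18564)/262144; doubling gives α = 62360/262144 = 7795/32768.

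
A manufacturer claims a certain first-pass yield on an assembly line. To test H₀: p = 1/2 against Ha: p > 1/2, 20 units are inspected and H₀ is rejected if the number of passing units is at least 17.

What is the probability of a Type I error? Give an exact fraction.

1351/1048576

α = P(reject H₀ | H₀ true) = P(S ≥ 17 | p = 1/2), with S ~ Binomial(20, 1/2).
P(S ≥ 17) = [C(20,17) + C(20,18) + C(20,19) + C(20,20)] / 2^20 = (1140 + 190 + 20 + 1) / 1048576 = 1351/1048576.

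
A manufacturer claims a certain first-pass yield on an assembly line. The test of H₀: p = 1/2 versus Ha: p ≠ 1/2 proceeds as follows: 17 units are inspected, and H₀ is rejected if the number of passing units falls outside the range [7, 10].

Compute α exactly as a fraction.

Under H₀, S ~ Binomial(17, 1/2); α is the probability of landing in either tail, P(S ≤ 6) + P(S ≥ 11).
By symmetry, α = 2·P(S ≤ 6) = 2·(1 + 17 + 136 + 680 + 2380 + 6188 + 12376)/131072 = 43556/131072 = 10889/32768.

10889/32768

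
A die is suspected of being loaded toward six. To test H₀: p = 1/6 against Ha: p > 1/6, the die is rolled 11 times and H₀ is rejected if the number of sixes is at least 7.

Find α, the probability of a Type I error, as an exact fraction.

α = P(reject H₀ | H₀ true) = P(K ≥ 7 | p = 1/6), with K ~ Binomial(11, 1/6).
P(K ≥ 7) = Σ_{j=7}^{11} C(11,j)·(1/6)^j·(5/6)^{11-j} = 38051/60466176.

38051/60466176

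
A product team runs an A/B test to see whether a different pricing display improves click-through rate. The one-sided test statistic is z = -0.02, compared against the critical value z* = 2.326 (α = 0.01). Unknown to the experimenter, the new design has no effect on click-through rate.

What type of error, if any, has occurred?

The conventional null hypothesis is that the new design has no effect on click-through rate.
Since z = -0.02 ≤ z* = 2.326, H₀ is not rejected.
H₀ is true (actually the new design has no effect on click-through rate).
The decision matches the true state — no error.

No error — this is a correct decision.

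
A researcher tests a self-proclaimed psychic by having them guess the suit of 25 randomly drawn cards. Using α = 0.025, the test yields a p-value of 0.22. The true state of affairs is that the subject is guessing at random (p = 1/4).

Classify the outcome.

No error — this is a correct decision.

The conventional null hypothesis is that the subject is guessing at random (p = 1/4).
Since p = 0.22 ≥ α = 0.025, H₀ is not rejected.
H₀ is true (actually the subject is guessing at random (p = 1/4)).
The decision matches the true state — no error.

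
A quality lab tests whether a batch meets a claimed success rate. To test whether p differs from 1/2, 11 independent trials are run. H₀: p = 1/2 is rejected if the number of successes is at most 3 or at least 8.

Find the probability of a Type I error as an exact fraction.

29/128

The significance level is the null-hypothesis probability of the rejection region {≤3} ∪ {≥8}.
The two tails are symmetric, so α = 2·(1 + 11 + 55 + 165)/2^11 = 464/2048 = 29/128.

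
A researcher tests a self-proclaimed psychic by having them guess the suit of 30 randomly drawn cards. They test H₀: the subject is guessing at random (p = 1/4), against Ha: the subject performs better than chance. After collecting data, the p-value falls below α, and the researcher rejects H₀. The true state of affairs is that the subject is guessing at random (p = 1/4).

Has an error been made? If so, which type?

Type I error

H₀ was rejected, but H₀ is actually true.
Rejecting a true null hypothesis is a Type I error (false positive).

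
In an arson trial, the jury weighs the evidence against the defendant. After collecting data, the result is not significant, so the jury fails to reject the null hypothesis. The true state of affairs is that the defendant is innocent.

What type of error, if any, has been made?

No error (correct decision).

The conventional null hypothesis here is that the defendant is innocent.
The test retained a true H₀ — the decision matches the true state.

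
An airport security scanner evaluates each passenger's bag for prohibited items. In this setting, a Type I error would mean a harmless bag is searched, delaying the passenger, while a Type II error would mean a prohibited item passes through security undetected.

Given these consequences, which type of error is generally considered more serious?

The Type II consequence (a prohibited item passes through security undetected) is more severe than the Type I consequence (a harmless bag is searched, delaying the passenger).

Type II error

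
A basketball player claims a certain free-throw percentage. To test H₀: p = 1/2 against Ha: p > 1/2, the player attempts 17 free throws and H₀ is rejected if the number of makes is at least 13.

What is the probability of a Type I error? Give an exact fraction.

Under H₀, K ~ Binomial(17, 1/2), and α = P(K ≥ 13).
Summing the upper tail: (2380 + 680 + 136 + 17 + 1) / 2^17 = 3214/131072 = 1607/65536.

1607/65536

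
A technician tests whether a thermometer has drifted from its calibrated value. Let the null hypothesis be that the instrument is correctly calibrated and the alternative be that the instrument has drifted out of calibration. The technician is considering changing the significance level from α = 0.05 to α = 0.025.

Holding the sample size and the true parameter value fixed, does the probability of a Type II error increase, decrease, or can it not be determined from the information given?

Tightening α shrinks the rejection region. When Ha holds, fewer sample outcomes clear the stricter threshold, so more fall in the acceptance region.

It increases.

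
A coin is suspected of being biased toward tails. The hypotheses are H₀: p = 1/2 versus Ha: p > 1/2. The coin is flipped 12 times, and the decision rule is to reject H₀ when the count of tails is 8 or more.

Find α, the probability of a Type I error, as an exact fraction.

397/2048

Under H₀, X ~ Binomial(12, 1/2), and α = P(X ≥ 8).
P(X ≥ 8) = [C(12,8) + C(12,9) + C(12,10) + C(12,11) + C(12,12)] / 2^12 = (495 + 220 + 66 + 12 + 1) / 4096 = 794/4096 = 397/2048.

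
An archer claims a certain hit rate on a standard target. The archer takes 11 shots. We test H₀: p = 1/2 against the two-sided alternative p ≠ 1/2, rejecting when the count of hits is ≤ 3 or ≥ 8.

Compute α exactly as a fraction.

Under H₀, X ~ Binomial(11, 1/2); α is the probability of landing in either tail, P(X ≤ 3) + P(X ≥ 8).
Each tail has probability (1 + 11 + 55 + 165)/2048; doubling gives α = 464/2048 = 29/128.

29/128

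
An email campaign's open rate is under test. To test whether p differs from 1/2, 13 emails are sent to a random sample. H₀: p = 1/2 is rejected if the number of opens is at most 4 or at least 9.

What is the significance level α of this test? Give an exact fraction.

1093/4096

Under H₀, K ~ Binomial(13, 1/2); α is the probability of landing in either tail, P(K ≤ 4) + P(K ≥ 9).
Each tail has probability (1 + 13 + 78 + 286 + 715)/8192; doubling gives α = 2186/8192 = 1093/4096.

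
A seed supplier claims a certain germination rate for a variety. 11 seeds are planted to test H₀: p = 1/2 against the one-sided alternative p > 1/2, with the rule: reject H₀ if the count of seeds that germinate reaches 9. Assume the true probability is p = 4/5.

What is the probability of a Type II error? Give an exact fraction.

A Type II error is failing to reject when Ha holds: with p = 4/5, β = P(X ≤ 8).
Adding the binomial probabilities P(X=0)+…+P(X=8) at p = 4/5 gives 3736313/9765625.

3736313/9765625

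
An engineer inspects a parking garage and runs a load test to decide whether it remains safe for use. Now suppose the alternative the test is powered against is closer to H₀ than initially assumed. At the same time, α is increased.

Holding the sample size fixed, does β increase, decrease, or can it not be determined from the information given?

Cannot be determined from the information given.

The first change alone would make β increase; the second alone would make β decrease. Which effect dominates depends on the magnitudes, which are not given.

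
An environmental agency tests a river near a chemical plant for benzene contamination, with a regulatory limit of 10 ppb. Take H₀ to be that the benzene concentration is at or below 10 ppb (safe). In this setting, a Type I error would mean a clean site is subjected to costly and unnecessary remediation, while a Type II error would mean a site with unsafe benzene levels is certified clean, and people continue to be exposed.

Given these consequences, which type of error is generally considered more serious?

The Type II consequence (a site with unsafe benzene levels is certified clean, and people continue to be exposed) is more severe than the Type I consequence (a clean site is subjected to costly and unnecessary remediation).

Type II error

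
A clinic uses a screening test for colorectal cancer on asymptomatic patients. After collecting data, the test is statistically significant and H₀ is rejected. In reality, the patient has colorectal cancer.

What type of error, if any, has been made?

No error (correct decision).

The conventional null hypothesis here is that the patient does not have colorectal cancer.
The test rejected a false H₀ — the decision matches the true state.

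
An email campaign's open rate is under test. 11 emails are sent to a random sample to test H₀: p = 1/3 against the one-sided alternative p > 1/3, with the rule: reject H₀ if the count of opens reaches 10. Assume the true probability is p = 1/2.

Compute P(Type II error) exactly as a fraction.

509/512

Under the alternative p = 1/2, Y ~ Binomial(11, 1/2); β is the probability the test does not reject, P(Y < 10).
Adding the binomial probabilities P(Y=0)+…+P(Y=9) at p = 1/2 gives 509/512.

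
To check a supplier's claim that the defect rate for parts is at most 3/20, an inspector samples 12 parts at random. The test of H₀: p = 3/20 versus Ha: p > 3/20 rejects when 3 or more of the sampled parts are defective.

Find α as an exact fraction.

216417823765749/819200000000000

α = P(reject H₀ | H₀ true) = P(X ≥ 3 | p = 3/20), X ~ Binomial(12, 3/20).
α = 1 − P(X ≤ 2) = 1 − 602782176234251/819200000000000 = 216417823765749/819200000000000.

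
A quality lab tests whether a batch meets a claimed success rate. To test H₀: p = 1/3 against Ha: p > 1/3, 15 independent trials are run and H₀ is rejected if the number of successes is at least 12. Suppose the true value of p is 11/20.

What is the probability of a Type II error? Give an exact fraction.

7844484964274060391/8192000000000000000

β = P(fail to reject H₀ | Ha true) = P(S ≤ 11 | p = 11/20), S ~ Binomial(15, 11/20).
Equivalently, β = 1 − P(S ≥ 12) = 7844484964274060391/8192000000000000000.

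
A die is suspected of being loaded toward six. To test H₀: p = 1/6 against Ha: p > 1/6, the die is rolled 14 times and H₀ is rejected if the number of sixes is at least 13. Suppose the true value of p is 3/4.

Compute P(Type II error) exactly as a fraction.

A Type II error is failing to reject when Ha holds: with p = 3/4, β = P(S ≤ 12).
Summing C(14,j)·(3/4)^j·(1/4)^{14-j} for j = 0..12 gives 241331965/268435456.

241331965/268435456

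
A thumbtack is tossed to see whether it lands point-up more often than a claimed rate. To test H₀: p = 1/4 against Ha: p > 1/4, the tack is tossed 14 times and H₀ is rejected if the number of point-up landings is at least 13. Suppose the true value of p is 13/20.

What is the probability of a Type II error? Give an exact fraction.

β = P(fail to reject H₀ | Ha true) = P(S ≤ 12 | p = 13/20), S ~ Binomial(14, 13/20).
Equivalently, β = 1 − P(S ≥ 13) = 1604780863168259917/1638400000000000000.

1604780863168259917/1638400000000000000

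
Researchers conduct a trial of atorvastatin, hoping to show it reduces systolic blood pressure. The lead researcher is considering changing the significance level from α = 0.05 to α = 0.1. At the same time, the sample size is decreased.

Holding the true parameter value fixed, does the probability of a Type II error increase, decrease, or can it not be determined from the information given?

The first change alone would make β decrease; the second alone would make β increase. Which effect dominates depends on the magnitudes, which are not given.

Cannot be determined from the information given.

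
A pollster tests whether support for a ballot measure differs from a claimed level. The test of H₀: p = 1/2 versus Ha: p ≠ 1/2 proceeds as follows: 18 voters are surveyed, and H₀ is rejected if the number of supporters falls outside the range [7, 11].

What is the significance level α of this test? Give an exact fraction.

7795/32768

The significance level is the null-hypothesis probability of the rejection region {≤6} ∪ {≥12}.
Each tail has probability (1 + 18 + 153 + 816 + 3060 + 8568 + 18564)/262144; doubling gives α = 62360/262144 = 7795/32768.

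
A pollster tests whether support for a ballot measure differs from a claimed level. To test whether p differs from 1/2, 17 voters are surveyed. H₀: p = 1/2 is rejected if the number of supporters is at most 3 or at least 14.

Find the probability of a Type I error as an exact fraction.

417/32768

Under H₀, Y ~ Binomial(17, 1/2); α is the probability of landing in either tail, P(Y ≤ 3) + P(Y ≥ 14).
The two tails are symmetric, so α = 2·(1 + 17 + 136 + 680)/2^17 = 1668/131072 = 417/32768.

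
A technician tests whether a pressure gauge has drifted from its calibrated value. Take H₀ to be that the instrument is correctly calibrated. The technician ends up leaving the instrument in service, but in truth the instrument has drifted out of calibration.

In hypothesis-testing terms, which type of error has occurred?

Type II error

'Leaving the instrument in service' corresponds to failing to reject H₀.
H₀ was not rejected but H₀ is false — a Type II error (false negative).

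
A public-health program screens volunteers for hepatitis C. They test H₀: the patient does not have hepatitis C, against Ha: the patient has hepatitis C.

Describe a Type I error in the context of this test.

A Type I error is rejecting H₀ when H₀ is true.
Here that means flagging the patient as positive and ordering follow-up testing when actually the patient does not have hepatitis C.

A Type I error would mean concluding that the patient has hepatitis C when in fact the patient does not have hepatitis C.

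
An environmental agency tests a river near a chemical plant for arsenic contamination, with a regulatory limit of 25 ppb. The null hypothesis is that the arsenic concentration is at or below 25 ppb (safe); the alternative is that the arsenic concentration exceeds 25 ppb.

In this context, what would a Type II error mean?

A Type II error is failing to reject H₀ when H₀ is false.
Here that means certifying the site as safe when actually the arsenic concentration exceeds 25 ppb.

A Type II error would mean concluding that the arsenic concentration is at or below 25 ppb (safe) (or at least failing to establish that the arsenic concentration exceeds 25 ppb) when in fact the arsenic concentration exceeds 25 ppb.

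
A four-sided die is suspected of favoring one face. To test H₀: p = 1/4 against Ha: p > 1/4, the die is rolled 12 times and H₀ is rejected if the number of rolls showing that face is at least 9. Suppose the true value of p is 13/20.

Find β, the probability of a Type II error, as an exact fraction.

A Type II error is failing to reject when Ha holds: with p = 13/20, β = P(K ≤ 8).
Equivalently, β = 1 − P(K ≥ 9) = 535222111290433/819200000000000.

535222111290433/819200000000000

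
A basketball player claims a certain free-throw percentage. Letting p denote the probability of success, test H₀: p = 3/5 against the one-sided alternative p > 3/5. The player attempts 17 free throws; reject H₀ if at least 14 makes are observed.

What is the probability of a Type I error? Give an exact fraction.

7083577089/152587890625

α = P(reject H₀ | H₀ true) = P(S ≥ 14 | p = 3/5), with S ~ Binomial(17, 3/5).
Adding the binomial terms for j = 14 through 17 with p = 3/5 yields 7083577089/152587890625.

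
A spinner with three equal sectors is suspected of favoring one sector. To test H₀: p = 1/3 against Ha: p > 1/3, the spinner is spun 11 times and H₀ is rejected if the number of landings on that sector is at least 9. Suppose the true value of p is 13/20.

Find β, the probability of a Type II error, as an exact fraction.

β = P(fail to reject H₀ | Ha true) = P(S ≤ 8 | p = 13/20), S ~ Binomial(11, 13/20).
Equivalently, β = 1 − P(S ≥ 9) = 32762721984671/40960000000000.

32762721984671/40960000000000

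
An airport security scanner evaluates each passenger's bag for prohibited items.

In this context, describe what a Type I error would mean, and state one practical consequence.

A Type I error would mean concluding that the bag contains a prohibited item when in fact the bag contains no prohibited items. Consequence: a harmless bag is searched, delaying the passenger.

With the conventional null hypothesis that the bag contains no prohibited items:
A Type I error is rejecting H₀ when H₀ is true.
Here that means flagging the bag for a manual search when actually the bag contains no prohibited items.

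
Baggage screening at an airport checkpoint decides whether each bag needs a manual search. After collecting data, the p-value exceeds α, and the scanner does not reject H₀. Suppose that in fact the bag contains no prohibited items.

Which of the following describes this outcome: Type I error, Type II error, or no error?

No error — this is a correct decision.

The conventional null hypothesis here is that the bag contains no prohibited items.
The test retained a true H₀ — the decision matches the true state.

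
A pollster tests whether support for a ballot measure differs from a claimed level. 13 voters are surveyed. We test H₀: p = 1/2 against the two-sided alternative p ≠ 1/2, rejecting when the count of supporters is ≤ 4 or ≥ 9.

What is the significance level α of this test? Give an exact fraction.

1093/4096

α = P(S ≤ 4 or S ≥ 9 | p = 1/2), S ~ Binomial(13, 1/2).
The two tails are symmetric, so α = 2·(1 + 13 + 78 + 286 + 715)/2^13 = 2186/8192 = 1093/4096.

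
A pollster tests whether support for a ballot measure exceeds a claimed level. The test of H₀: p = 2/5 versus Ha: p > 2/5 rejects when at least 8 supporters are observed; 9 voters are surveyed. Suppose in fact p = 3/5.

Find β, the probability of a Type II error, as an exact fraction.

A Type II error is failing to reject when Ha holds: with p = 3/5, β = P(X ≤ 7).
Adding the binomial probabilities P(X=0)+…+P(X=7) at p = 3/5 gives 1815344/1953125.

1815344/1953125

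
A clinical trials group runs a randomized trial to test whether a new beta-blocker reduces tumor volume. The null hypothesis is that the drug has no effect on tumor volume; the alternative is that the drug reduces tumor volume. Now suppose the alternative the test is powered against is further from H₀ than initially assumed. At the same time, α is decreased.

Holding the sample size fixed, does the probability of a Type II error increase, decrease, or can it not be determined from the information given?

The first change alone would make β decrease; the second alone would make β increase. Which effect dominates depends on the magnitudes, which are not given.

Cannot be determined from the information given.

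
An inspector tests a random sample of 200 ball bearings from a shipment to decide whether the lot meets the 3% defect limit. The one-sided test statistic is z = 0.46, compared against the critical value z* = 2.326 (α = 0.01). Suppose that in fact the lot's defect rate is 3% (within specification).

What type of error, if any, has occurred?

No error — this is a correct decision.

The conventional null hypothesis is that the lot's defect rate is 3% (within specification).
Since z = 0.46 ≤ z* = 2.326, H₀ is not rejected.
H₀ is true (actually the lot's defect rate is 3% (within specification)).
The decision matches the true state — no error.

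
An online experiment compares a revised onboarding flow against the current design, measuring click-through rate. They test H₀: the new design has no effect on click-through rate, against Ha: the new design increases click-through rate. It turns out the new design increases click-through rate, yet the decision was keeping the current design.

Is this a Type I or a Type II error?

'Keeping the current design' corresponds to failing to reject H₀.
H₀ was not rejected but H₀ is false — a Type II error (false negative).

Type II error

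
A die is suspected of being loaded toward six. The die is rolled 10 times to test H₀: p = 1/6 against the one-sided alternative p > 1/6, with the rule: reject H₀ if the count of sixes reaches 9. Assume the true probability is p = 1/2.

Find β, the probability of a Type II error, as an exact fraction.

β = P(fail to reject H₀ | Ha true) = P(K ≤ 8 | p = 1/2), K ~ Binomial(10, 1/2).
Summing C(10,j)·(1/2)^j·(1/2)^{10-j} for j = 0..8 gives 1013/1024.

1013/1024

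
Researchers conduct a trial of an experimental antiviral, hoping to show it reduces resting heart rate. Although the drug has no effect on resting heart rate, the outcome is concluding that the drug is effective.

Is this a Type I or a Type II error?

The null hypothesis here is that the drug has no effect on resting heart rate.
'Concluding that the drug is effective' corresponds to rejecting H₀.
H₀ was rejected but H₀ is true — a Type I error (false positive).

Type I error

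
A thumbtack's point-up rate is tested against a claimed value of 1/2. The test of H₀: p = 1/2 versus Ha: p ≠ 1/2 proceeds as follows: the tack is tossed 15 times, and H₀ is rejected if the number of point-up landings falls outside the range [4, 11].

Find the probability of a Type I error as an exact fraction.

The significance level is the null-hypothesis probability of the rejection region {≤3} ∪ {≥12}.
The two tails are symmetric, so α = 2·(1 + 15 + 105 + 455)/2^15 = 1152/32768 = 9/256.

9/256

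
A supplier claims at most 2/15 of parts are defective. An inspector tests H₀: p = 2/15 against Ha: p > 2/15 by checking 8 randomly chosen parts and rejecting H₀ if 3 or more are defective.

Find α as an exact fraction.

α = P(reject H₀ | H₀ true) = P(S ≥ 3 | p = 2/15), S ~ Binomial(8, 2/15).
α = 1 − P(S ≤ 2) = 1 − 786769867/854296875 = 67527008/854296875.

67527008/854296875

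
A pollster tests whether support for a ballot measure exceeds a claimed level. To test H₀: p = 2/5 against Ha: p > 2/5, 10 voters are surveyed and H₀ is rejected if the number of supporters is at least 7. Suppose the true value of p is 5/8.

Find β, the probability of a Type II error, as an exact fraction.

A Type II error is failing to reject when Ha holds: with p = 5/8, β = P(S ≤ 6).
Equivalently, β = 1 − P(S ≥ 7) = 148513581/268435456.

148513581/268435456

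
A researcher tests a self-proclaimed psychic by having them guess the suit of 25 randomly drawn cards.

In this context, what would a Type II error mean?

With the conventional null hypothesis that the subject is guessing at random (p = 1/4):
A Type II error is failing to reject H₀ when H₀ is false.
Here that means concluding there is no evidence of ability when actually the subject performs better than chance.

A Type II error would mean concluding that the subject is guessing at random (p = 1/4) (or at least failing to establish that the subject performs better than chance) when in fact the subject performs better than chance.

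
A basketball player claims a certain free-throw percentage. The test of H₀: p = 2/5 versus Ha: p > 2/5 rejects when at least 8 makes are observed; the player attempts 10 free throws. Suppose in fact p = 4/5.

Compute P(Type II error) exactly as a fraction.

Under the alternative p = 4/5, S ~ Binomial(10, 4/5); β is the probability the test does not reject, P(S < 8).
Summing C(10,j)·(4/5)^j·(1/5)^{10-j} for j = 0..7 gives 3146489/9765625.

3146489/9765625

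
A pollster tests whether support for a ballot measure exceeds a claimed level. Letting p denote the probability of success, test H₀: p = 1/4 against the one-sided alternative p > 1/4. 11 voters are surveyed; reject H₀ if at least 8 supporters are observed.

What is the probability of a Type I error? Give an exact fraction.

623/524288

α = P(reject H₀ | H₀ true) = P(Y ≥ 8 | p = 1/4), with Y ~ Binomial(11, 1/4).
Summing C(11,j)(1/4)^j(3/4)^{11−j} for j = 8,…,11 gives 623/524288.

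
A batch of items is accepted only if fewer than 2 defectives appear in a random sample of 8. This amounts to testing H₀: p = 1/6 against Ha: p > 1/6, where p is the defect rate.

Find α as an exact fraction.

Under H₀, X ~ Binomial(8, 1/6); the Type I error rate is P(X ≥ 2).
α = 1 − P(X ≤ 1) = 1 − 1015625/1679616 = 663991/1679616.

663991/1679616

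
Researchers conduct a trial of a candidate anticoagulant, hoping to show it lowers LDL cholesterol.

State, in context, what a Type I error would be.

With the conventional null hypothesis that the drug has no effect on LDL cholesterol:
A Type I error is rejecting H₀ when H₀ is true.
Here that means concluding that the drug is effective when actually the drug has no effect on LDL cholesterol.

A Type I error would mean concluding that the drug lowers LDL cholesterol when in fact the drug has no effect on LDL cholesterol.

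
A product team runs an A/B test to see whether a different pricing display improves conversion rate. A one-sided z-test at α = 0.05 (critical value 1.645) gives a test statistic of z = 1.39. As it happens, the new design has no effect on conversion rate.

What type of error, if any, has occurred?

The conventional null hypothesis is that the new design has no effect on conversion rate.
Since z = 1.39 ≤ z* = 1.645, H₀ is not rejected.
H₀ is true (actually the new design has no effect on conversion rate).
The decision matches the true state — no error.

Neither — the decision is correct.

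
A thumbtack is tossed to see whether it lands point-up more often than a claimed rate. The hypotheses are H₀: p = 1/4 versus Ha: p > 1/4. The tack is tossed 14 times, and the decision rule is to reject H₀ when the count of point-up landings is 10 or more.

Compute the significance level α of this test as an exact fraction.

91771/268435456

α = P(reject H₀ | H₀ true) = P(K ≥ 10 | p = 1/4), with K ~ Binomial(14, 1/4).
P(K ≥ 10) = Σ_{j=10}^{14} C(14,j)·(1/4)^j·(3/4)^{14-j} = 91771/268435456.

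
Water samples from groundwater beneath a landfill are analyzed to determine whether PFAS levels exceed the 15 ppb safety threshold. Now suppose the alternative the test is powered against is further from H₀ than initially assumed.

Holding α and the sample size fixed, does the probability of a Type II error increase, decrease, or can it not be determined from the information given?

A bigger departure from H₀ is easier for the test to detect, so it fails to reject less often.

It decreases.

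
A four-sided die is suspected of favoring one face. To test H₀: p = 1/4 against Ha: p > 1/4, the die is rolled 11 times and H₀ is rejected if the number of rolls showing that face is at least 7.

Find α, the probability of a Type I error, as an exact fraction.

Under H₀, K ~ Binomial(11, 1/4), and α = P(K ≥ 7).
Adding the binomial terms for j = 7 through 11 with p = 1/4 yields 15857/2097152.

15857/2097152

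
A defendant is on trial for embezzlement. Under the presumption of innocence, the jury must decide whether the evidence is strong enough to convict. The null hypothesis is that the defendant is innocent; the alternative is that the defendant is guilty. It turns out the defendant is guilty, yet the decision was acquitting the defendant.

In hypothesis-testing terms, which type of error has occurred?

Type II error

'Acquitting the defendant' corresponds to failing to reject H₀.
H₀ was not rejected but H₀ is false — a Type II error (false negative).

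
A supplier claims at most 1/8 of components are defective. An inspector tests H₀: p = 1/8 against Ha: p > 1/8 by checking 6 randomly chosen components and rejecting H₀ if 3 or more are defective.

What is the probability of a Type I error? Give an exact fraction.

Under H₀, S ~ Binomial(6, 1/8); the Type I error rate is P(S ≥ 3).
Via the complement, α = 1 − Σ_{j=0}^{2} C(6,j)(1/8)^j(7/8)^{6-j} = 3819/131072.

3819/131072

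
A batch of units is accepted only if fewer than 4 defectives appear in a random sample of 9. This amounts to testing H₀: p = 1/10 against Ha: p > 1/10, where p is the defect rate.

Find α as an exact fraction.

The significance level is the probability, assuming p = 1/10, of seeing 4 or more defectives in 9 draws.
Via the complement, α = 1 − Σ_{j=0}^{3} C(9,j)(1/10)^j(9/10)^{9-j} = 4165547/500000000.

4165547/500000000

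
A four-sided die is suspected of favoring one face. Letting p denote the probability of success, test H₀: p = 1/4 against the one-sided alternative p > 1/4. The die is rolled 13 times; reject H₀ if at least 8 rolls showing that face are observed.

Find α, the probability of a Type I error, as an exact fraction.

23695/4194304

The Type I error probability is α = P(S ≥ 8) computed under H₀, where S ~ Binomial(13, 1/4).
P(S ≥ 8) = Σ_{j=8}^{13} C(13,j)·(1/4)^j·(3/4)^{13-j} = 23695/4194304.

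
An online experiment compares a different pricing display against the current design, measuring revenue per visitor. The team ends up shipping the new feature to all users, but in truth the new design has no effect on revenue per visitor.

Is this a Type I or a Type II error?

The null hypothesis here is that the new design has no effect on revenue per visitor.
'Shipping the new feature to all users' corresponds to rejecting H₀.
H₀ was rejected but H₀ is true — a Type I error (false positive).

Type I error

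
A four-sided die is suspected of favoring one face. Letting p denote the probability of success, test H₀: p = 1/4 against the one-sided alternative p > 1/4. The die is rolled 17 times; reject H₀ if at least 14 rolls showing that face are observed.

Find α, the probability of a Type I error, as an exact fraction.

α = P(reject H₀ | H₀ true) = P(K ≥ 14 | p = 1/4), with K ~ Binomial(17, 1/4).
P(K ≥ 14) = Σ_{j=14}^{17} C(17,j)·(1/4)^j·(3/4)^{17-j} = 4909/4294967296.

4909/4294967296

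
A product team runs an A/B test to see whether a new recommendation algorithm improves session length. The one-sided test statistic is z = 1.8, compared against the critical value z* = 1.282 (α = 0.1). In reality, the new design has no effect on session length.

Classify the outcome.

The conventional null hypothesis is that the new design has no effect on session length.
Since z = 1.8 > z* = 1.282, H₀ is rejected.
H₀ is true (actually the new design has no effect on session length).
Rejecting a true H₀ is a Type I error.

Type I error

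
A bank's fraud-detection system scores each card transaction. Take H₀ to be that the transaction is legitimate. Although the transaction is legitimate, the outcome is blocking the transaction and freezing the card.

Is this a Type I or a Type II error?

'Blocking the transaction and freezing the card' corresponds to rejecting H₀.
H₀ was rejected but H₀ is true — a Type I error (false positive).

Type I error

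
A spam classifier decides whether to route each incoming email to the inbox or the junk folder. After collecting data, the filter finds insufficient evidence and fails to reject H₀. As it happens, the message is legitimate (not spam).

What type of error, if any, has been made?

Neither — the decision is correct.

The conventional null hypothesis here is that the message is legitimate (not spam).
The test retained a true H₀ — the decision matches the true state.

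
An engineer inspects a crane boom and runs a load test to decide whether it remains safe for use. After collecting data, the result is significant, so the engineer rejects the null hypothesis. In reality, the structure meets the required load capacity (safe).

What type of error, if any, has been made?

Type I error

The conventional null hypothesis here is that the structure meets the required load capacity (safe).
H₀ was rejected, but H₀ is actually true.
Rejecting a true null hypothesis is a Type I error (false positive).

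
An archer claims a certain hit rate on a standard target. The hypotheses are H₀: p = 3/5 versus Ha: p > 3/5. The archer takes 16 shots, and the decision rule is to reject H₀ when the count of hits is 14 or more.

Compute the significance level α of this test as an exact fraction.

559607373/30517578125

Under H₀, Y ~ Binomial(16, 3/5), and α = P(Y ≥ 14).
P(Y ≥ 14) = Σ_{j=14}^{16} C(16,j)·(3/5)^j·(2/5)^{16-j} = 559607373/30517578125.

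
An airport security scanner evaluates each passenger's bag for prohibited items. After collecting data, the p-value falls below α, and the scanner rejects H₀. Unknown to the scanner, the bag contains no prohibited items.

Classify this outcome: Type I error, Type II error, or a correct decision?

The conventional null hypothesis here is that the bag contains no prohibited items.
H₀ was rejected, but H₀ is actually true.
Rejecting a true null hypothesis is a Type I error (false positive).

Type I error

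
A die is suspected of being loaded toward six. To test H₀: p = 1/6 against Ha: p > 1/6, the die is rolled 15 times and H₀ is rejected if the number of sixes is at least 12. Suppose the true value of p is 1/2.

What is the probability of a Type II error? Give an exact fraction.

Under the alternative p = 1/2, Y ~ Binomial(15, 1/2); β is the probability the test does not reject, P(Y < 12).
Equivalently, β = 1 − P(Y ≥ 12) = 503/512.

503/512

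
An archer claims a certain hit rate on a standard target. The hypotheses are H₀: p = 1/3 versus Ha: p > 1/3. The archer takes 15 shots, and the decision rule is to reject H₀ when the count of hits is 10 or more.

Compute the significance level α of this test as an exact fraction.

122027/14348907

Under H₀, K ~ Binomial(15, 1/3), and α = P(K ≥ 10).
P(K ≥ 10) = Σ_{j=10}^{15} C(15,j)·(1/3)^j·(2/3)^{15-j} = 122027/14348907.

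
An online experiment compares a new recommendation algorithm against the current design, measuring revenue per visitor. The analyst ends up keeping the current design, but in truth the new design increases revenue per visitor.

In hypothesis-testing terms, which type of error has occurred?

The null hypothesis here is that the new design has no effect on revenue per visitor.
'Keeping the current design' corresponds to failing to reject H₀.
H₀ was not rejected but H₀ is false — a Type II error (false negative).

Type II error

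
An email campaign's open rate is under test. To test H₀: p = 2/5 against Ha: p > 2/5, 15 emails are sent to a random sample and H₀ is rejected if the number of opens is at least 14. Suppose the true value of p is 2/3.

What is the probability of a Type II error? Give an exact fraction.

14070379/14348907

A Type II error is failing to reject when Ha holds: with p = 2/3, β = P(X ≤ 13).
Summing C(15,j)·(2/3)^j·(1/3)^{15-j} for j = 0..13 gives 14070379/14348907.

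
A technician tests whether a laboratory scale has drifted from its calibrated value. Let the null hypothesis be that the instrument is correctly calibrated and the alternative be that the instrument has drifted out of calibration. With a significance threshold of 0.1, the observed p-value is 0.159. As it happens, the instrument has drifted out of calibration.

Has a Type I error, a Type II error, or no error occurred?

Since p = 0.159 ≥ α = 0.1, H₀ is not rejected.
H₀ is false (actually the instrument has drifted out of calibration).
Failing to reject a false H₀ is a Type II error.

Type II error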